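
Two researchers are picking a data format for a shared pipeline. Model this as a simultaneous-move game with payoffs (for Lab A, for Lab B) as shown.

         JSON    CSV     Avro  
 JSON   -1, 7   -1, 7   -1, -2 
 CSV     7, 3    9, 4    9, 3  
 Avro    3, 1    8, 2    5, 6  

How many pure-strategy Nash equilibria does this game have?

Both CSV: Lab A gets 9 (best alternative 8); Lab B gets 4 (best alternative 3). Neither deviates — NE.
Both JSON is not a NE: Lab A would switch to CSV (7 > -1).
No other cell survives both best-response checks, so there is 1 pure NE.

1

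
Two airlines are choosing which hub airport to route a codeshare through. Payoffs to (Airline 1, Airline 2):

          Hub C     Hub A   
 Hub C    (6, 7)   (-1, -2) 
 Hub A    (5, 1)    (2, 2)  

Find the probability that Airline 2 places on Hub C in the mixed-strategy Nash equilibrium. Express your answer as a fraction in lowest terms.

3/4

Airline 2's mix q on Hub C must make Airline 1 indifferent between Hub C and Hub A.
Airline 1's payoff from Hub C: 6q + (-1)(1−q). From Hub A: 5q + 2(1−q).
Set equal: 1q = 3(1−q) → q = 3/4.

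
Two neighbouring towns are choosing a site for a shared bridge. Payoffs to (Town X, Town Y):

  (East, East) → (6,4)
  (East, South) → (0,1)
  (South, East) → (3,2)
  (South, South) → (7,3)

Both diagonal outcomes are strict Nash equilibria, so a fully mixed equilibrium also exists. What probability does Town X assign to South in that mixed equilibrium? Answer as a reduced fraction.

3/4

Town X's mix p on East must make Town Y indifferent between East and South.
Town Y's payoff from East: 4p + 2(1−p). From South: 1p + 3(1−p).
Set equal: 3p = 1(1−p) → p = 1/4.
Probability on South is 1 − 1/4 = 3/4.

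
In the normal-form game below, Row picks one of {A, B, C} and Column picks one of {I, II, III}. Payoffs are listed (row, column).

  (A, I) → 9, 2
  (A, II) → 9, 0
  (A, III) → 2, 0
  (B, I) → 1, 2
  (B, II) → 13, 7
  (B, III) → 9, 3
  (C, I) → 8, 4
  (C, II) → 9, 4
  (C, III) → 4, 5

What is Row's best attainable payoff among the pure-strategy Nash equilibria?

(A, I) is a pure NE (Row: 9 ≥ 8; Column: 2 ≥ 0). Row gets 9.
(B, II) is a pure NE (Row: 13 ≥ 9; Column: 7 ≥ 3). Row gets 13.
Every other cell has a profitable deviation for at least one player. Highest of {9, 13} is 13.

13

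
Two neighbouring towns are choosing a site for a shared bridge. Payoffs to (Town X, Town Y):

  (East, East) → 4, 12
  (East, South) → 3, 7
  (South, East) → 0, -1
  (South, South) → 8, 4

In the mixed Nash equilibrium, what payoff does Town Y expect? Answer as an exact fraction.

Town X mixes with probability p on East, chosen so Town Y is indifferent: 12p + (-1)(1−p) = 7p + 4(1−p) gives p = 1/2.
Town Y's expected payoff is 12·1/2 + (-1)·1/2 = 11/2.

11/2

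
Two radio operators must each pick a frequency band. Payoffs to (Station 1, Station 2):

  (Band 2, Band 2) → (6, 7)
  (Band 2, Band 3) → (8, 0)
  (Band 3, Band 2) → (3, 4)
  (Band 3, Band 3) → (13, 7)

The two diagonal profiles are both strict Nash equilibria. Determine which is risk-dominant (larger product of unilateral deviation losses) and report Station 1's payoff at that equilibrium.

At both Band 2: Station 1 loses 6 − 3 = 3 by deviating; Station 2 loses 7 − 0 = 7. Product = 3·7 = 21.
At both Band 3: Station 1 loses 13 − 8 = 5 by deviating; Station 2 loses 7 − 4 = 3. Product = 5·3 = 15.
21 > 15, so both Band 2 is risk-dominant. Station 1's payoff there is 6.

6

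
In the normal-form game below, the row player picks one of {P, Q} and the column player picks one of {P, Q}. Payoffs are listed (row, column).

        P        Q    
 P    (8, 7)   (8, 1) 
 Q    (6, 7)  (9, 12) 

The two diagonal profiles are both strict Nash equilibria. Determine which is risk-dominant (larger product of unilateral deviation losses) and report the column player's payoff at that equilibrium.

7

At both P: the row player loses 8 − 6 = 2 by deviating; the column player loses 7 − 1 = 6. Product = 2·6 = 12.
At both Q: the row player loses 9 − 8 = 1 by deviating; the column player loses 12 − 7 = 5. Product = 1·5 = 5.
12 > 5, so both P is risk-dominant. The column player's payoff there is 7.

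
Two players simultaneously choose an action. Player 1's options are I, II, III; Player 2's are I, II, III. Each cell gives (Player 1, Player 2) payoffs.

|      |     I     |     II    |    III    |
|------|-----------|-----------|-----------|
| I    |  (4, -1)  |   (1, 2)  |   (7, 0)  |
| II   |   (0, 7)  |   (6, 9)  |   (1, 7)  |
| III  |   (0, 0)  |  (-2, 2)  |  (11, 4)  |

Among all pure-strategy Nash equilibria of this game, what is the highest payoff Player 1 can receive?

11

Both II is a pure NE (Player 1: 6 ≥ 1; Player 2: 9 ≥ 7). Player 1 gets 6.
Both III is a pure NE (Player 1: 11 ≥ 7; Player 2: 4 ≥ 2). Player 1 gets 11.
Every other cell has a profitable deviation for at least one player. Highest of {6, 11} is 11.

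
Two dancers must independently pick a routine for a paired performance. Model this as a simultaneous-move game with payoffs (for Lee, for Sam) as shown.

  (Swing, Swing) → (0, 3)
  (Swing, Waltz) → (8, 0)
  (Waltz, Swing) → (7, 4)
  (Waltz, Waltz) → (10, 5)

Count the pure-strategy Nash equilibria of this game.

Both Waltz: Lee gets 10 (best alternative 8); Sam gets 5 (best alternative 4). Neither deviates — NE.
Both Swing is not a NE: Lee would switch to Waltz (7 > 0).
No other cell survives both best-response checks, so there is 1 pure NE.

1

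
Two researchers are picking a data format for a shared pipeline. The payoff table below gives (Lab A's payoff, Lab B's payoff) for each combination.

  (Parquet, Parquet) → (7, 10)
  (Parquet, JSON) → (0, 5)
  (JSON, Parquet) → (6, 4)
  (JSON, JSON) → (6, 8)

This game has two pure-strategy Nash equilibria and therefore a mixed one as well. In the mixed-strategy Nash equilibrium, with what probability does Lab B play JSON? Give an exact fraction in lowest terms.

Lab B's mix q on Parquet must make Lab A indifferent between Parquet and JSON.
Lab A's payoff from Parquet: 7q + 0(1−q). From JSON: 6q + 6(1−q).
Set equal: 1q = 6(1−q) → q = 6/7.
Probability on JSON is 1 − 6/7 = 1/7.

1/7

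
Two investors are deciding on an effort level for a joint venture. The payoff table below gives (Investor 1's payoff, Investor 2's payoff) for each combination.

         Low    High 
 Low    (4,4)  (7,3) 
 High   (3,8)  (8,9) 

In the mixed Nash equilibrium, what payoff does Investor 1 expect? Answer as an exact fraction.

11/2

Investor 2 mixes with probability q on Low, chosen so Investor 1 is indifferent: 4q + 7(1−q) = 3q + 8(1−q) gives q = 1/2.
Investor 1's expected payoff (from either row, since indifferent) is 4·1/2 + 7·1/2 = 11/2.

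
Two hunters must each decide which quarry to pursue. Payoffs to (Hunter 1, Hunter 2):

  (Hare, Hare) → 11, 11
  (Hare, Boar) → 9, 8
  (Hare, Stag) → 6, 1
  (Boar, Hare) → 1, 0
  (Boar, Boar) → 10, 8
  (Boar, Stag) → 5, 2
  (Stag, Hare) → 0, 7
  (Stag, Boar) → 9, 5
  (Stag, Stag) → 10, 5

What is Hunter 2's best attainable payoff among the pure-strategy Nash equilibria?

Both Hare is a pure NE (Hunter 1: 11 ≥ 1; Hunter 2: 11 ≥ 8). Hunter 2 gets 11.
Both Boar is a pure NE (Hunter 1: 10 ≥ 9; Hunter 2: 8 ≥ 2). Hunter 2 gets 8.
Every other cell has a profitable deviation for at least one player. Highest of {11, 8} is 11.

11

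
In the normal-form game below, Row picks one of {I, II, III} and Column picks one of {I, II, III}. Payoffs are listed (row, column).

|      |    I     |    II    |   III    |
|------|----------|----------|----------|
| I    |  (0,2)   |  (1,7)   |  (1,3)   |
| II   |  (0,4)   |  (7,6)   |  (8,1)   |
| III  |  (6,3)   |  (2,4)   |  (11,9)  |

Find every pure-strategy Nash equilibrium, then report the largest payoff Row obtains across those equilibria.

Both II is a pure NE (Row: 7 ≥ 2; Column: 6 ≥ 4). Row gets 7.
Both III is a pure NE (Row: 11 ≥ 8; Column: 9 ≥ 4). Row gets 11.
Every other cell has a profitable deviation for at least one player. Highest of {7, 11} is 11.

11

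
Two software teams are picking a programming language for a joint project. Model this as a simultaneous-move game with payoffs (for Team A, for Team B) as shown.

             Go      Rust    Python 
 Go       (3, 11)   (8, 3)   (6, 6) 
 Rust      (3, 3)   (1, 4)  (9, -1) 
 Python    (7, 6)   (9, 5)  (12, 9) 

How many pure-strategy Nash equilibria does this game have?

Both Python: Team A gets 12 (best alternative 9); Team B gets 9 (best alternative 6). Neither deviates — NE.
Both Rust is not a NE: Team A would switch to Python (9 > 1).
No other cell survives both best-response checks, so there is 1 pure NE.

1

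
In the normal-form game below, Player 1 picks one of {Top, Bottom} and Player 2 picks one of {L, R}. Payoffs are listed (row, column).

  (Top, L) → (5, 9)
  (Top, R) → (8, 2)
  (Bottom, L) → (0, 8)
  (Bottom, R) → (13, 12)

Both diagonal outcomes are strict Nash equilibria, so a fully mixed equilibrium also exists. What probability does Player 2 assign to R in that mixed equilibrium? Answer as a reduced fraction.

1/2

Player 2's mix q on L must make Player 1 indifferent between Top and Bottom.
Player 1's payoff from Top: 5q + 8(1−q). From Bottom: 0q + 13(1−q).
Set equal: 5q = 5(1−q) → q = 5/10 = 1/2.
Probability on R is 1 − 1/2 = 1/2.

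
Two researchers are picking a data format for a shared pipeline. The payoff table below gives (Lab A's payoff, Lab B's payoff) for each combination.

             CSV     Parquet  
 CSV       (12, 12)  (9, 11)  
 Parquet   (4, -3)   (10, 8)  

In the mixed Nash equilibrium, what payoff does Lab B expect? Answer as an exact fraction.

43/4

Lab A mixes with probability p on CSV, chosen so Lab B is indifferent: 12p + (-3)(1−p) = 11p + 8(1−p) gives p = 11/12.
Lab B's expected payoff is 12·11/12 + (-3)·1/12 = 43/4.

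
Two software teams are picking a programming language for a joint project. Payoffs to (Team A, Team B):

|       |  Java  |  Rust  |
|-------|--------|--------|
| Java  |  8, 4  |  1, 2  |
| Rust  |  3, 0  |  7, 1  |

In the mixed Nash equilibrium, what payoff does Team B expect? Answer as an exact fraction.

Team A mixes with probability p on Java, chosen so Team B is indifferent: 4p + 0(1−p) = 2p + 1(1−p) gives p = 1/3.
Team B's expected payoff is 4·1/3 + 0·2/3 = 4/3.

4/3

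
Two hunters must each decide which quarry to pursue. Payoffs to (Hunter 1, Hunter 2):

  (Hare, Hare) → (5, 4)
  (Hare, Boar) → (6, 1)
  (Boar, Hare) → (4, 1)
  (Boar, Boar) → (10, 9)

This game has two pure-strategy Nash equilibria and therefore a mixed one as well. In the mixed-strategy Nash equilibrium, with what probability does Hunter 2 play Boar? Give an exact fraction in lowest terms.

1/5

Hunter 2's mix q on Hare must make Hunter 1 indifferent between Hare and Boar.
Hunter 1's payoff from Hare: 5q + 6(1−q). From Boar: 4q + 10(1−q).
Set equal: 1q = 4(1−q) → q = 4/5.
Probability on Boar is 1 − 4/5 = 1/5.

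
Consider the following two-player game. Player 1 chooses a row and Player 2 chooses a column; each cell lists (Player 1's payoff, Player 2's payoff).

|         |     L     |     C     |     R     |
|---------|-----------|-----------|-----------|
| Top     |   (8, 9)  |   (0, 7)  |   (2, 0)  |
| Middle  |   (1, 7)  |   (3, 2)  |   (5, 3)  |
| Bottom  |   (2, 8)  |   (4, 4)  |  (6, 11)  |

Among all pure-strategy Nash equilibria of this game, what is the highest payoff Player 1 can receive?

8

(Top, L) is a pure NE (Player 1: 8 ≥ 2; Player 2: 9 ≥ 7). Player 1 gets 8.
(Bottom, R) is a pure NE (Player 1: 6 ≥ 5; Player 2: 11 ≥ 8). Player 1 gets 6.
Every other cell has a profitable deviation for at least one player. Highest of {8, 6} is 8.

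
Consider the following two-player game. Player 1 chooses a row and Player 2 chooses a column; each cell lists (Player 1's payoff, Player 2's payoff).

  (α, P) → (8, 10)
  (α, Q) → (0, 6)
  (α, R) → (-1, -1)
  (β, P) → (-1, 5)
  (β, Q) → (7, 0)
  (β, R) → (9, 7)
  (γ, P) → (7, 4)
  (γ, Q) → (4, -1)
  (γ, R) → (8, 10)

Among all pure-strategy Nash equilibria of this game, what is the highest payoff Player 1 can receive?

9

(α, P) is a pure NE (Player 1: 8 ≥ 7; Player 2: 10 ≥ 6). Player 1 gets 8.
(β, R) is a pure NE (Player 1: 9 ≥ 8; Player 2: 7 ≥ 5). Player 1 gets 9.
Every other cell has a profitable deviation for at least one player. Highest of {8, 9} is 9.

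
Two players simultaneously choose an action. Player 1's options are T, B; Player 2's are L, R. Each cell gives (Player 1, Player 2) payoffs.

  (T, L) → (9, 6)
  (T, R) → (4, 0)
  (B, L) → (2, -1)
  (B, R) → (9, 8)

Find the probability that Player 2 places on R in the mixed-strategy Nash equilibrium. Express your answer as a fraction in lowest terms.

7/12

Player 2's mix q on L must make Player 1 indifferent between T and B.
Player 1's payoff from T: 9q + 4(1−q). From B: 2q + 9(1−q).
Set equal: 7q = 5(1−q) → q = 5/12.
Probability on R is 1 − 5/12 = 7/12.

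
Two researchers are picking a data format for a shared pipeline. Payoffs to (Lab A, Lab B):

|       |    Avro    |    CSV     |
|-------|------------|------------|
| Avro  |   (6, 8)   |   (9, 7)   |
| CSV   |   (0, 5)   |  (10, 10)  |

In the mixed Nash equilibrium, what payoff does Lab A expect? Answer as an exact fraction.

60/7

Lab B mixes with probability q on Avro, chosen so Lab A is indifferent: 6q + 9(1−q) = 0q + 10(1−q) gives q = 1/7.
Lab A's expected payoff (from either row, since indifferent) is 6·1/7 + 9·6/7 = 60/7.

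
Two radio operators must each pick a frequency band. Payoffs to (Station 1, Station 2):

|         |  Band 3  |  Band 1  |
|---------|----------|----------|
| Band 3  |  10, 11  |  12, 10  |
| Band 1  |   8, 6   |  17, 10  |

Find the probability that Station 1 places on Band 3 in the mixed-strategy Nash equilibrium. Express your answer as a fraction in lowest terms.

4/5

Station 1's mix p on Band 3 must make Station 2 indifferent between Band 3 and Band 1.
Station 2's payoff from Band 3: 11p + 6(1−p). From Band 1: 10p + 10(1−p).
Set equal: 1p = 4(1−p) → p = 4/5.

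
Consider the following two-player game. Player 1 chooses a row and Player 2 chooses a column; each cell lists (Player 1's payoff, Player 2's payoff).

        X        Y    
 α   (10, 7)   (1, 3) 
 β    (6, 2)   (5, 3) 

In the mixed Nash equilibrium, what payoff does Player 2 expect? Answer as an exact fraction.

3

Player 1 mixes with probability p on α, chosen so Player 2 is indifferent: 7p + 2(1−p) = 3p + 3(1−p) gives p = 1/5.
Player 2's expected payoff is 7·1/5 + 2·4/5 = 3.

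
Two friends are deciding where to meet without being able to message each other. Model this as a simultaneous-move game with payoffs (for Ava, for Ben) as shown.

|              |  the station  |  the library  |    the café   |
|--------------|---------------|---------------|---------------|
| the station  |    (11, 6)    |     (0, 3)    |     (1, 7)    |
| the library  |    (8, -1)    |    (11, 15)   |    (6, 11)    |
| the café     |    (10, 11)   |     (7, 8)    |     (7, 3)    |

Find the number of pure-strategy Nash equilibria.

1

Both the library: Ava gets 11 (best alternative 7); Ben gets 15 (best alternative 11). Neither deviates — NE.
Both the café is not a NE: Ben would switch to the station (11 > 3).
No other cell survives both best-response checks, so there is 1 pure NE.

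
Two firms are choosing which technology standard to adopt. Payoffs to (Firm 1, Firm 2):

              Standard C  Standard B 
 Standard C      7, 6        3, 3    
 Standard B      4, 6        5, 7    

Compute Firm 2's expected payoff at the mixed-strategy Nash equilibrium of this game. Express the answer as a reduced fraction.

6

Firm 1 mixes with probability p on Standard C, chosen so Firm 2 is indifferent: 6p + 6(1−p) = 3p + 7(1−p) gives p = 1/4.
Firm 2's expected payoff is 6·1/4 + 6·3/4 = 6.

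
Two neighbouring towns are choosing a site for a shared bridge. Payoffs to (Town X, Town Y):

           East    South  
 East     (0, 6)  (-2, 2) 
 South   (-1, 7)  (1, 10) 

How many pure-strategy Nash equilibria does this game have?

2

Both East: Town X gets 0 (best alternative -1); Town Y gets 6 (best alternative 2). Neither deviates — NE.
Both South: Town X gets 1 (best alternative -2); Town Y gets 10 (best alternative 7). Neither deviates — NE.
(East, South) is not a NE: Town X would switch to South (1 > -2).
No other cell survives both best-response checks, so there are 2 pure NE.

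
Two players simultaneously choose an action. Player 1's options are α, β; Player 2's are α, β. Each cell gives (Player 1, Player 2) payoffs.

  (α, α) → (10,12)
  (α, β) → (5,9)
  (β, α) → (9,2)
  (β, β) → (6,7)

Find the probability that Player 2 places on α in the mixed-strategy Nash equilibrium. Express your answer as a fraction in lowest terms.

1/2

Player 2's mix q on α must make Player 1 indifferent between α and β.
Player 1's payoff from α: 10q + 5(1−q). From β: 9q + 6(1−q).
Set equal: 1q = 1(1−q) → q = 1/2.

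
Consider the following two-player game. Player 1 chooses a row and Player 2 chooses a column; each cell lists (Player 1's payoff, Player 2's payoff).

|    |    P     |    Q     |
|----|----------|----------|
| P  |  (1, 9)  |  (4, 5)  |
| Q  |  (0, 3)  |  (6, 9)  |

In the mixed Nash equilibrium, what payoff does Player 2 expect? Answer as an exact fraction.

Player 1 mixes with probability p on P, chosen so Player 2 is indifferent: 9p + 3(1−p) = 5p + 9(1−p) gives p = 3/5.
Player 2's expected payoff is 9·3/5 + 3·2/5 = 33/5.

33/5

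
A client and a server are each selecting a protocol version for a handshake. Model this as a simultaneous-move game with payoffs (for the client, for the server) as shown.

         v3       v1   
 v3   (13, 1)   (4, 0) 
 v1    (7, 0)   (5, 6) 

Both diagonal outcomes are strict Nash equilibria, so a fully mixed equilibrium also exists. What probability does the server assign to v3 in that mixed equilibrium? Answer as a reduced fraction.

The server's mix q on v3 must make the client indifferent between v3 and v1.
The client's payoff from v3: 13q + 4(1−q). From v1: 7q + 5(1−q).
Set equal: 6q = 1(1−q) → q = 1/7.

1/7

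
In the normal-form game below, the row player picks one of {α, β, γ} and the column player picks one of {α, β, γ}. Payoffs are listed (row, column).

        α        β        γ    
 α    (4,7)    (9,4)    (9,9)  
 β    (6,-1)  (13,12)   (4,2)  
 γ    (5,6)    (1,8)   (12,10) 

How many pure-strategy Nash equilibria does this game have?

2

Both β: the row player gets 13 (best alternative 9); the column player gets 12 (best alternative 2). Neither deviates — NE.
Both γ: the row player gets 12 (best alternative 9); the column player gets 10 (best alternative 8). Neither deviates — NE.
Both α is not a NE: the row player would switch to β (6 > 4).
No other cell survives both best-response checks, so there are 2 pure NE.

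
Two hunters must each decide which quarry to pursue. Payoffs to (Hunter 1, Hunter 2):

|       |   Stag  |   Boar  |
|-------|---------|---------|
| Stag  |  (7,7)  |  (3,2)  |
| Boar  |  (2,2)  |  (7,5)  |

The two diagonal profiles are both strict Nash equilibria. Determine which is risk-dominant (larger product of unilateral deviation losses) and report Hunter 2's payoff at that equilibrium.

At both Stag: Hunter 1 loses 7 − 2 = 5 by deviating; Hunter 2 loses 7 − 2 = 5. Product = 5·5 = 25.
At both Boar: Hunter 1 loses 7 − 3 = 4 by deviating; Hunter 2 loses 5 − 2 = 3. Product = 4·3 = 12.
25 > 12, so both Stag is risk-dominant. Hunter 2's payoff there is 7.

7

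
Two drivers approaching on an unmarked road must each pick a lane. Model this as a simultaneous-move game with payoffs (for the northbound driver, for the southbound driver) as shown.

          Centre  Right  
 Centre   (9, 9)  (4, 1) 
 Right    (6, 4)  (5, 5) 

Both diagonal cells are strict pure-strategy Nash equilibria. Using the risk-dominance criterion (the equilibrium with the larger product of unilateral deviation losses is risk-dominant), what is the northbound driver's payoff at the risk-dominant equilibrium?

9

At both Centre: the northbound driver loses 9 − 6 = 3 by deviating; the southbound driver loses 9 − 1 = 8. Product = 3·8 = 24.
At both Right: the northbound driver loses 5 − 4 = 1 by deviating; the southbound driver loses 5 − 4 = 1. Product = 1·1 = 1.
24 > 1, so both Centre is risk-dominant. The northbound driver's payoff there is 9.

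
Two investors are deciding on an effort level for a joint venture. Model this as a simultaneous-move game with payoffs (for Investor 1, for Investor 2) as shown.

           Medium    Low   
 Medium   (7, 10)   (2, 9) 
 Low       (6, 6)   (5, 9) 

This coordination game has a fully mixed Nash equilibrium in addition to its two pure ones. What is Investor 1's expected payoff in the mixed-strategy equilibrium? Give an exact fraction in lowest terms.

Investor 2 mixes with probability q on Medium, chosen so Investor 1 is indifferent: 7q + 2(1−q) = 6q + 5(1−q) gives q = 3/4.
Investor 1's expected payoff (from either row, since indifferent) is 7·3/4 + 2·1/4 = 23/4.

23/4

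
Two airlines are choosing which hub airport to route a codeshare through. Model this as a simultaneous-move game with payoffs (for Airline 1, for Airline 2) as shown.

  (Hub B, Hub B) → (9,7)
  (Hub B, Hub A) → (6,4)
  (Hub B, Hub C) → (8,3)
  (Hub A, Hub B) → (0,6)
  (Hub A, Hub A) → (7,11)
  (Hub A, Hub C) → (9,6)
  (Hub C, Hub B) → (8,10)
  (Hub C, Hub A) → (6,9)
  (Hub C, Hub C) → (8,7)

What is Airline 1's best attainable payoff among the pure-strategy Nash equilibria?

Both Hub B is a pure NE (Airline 1: 9 ≥ 8; Airline 2: 7 ≥ 4). Airline 1 gets 9.
Both Hub A is a pure NE (Airline 1: 7 ≥ 6; Airline 2: 11 ≥ 6). Airline 1 gets 7.
Every other cell has a profitable deviation for at least one player. Highest of {9, 7} is 9.

9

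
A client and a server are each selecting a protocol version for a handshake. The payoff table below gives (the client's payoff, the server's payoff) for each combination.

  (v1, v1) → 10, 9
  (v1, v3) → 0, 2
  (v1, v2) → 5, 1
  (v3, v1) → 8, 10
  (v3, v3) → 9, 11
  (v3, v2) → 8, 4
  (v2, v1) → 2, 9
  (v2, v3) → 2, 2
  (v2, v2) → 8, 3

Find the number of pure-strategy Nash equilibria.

2

Both v1: the client gets 10 (best alternative 8); the server gets 9 (best alternative 2). Neither deviates — NE.
Both v3: the client gets 9 (best alternative 2); the server gets 11 (best alternative 10). Neither deviates — NE.
Both v2 is not a NE: the server would switch to v1 (9 > 3).
No other cell survives both best-response checks, so there are 2 pure NE.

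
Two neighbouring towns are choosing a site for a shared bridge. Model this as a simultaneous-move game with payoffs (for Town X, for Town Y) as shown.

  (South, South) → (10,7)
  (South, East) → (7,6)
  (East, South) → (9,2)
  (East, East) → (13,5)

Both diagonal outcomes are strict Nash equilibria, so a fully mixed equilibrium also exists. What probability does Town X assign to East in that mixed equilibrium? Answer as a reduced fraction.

1/4

Town X's mix p on South must make Town Y indifferent between South and East.
Town Y's payoff from South: 7p + 2(1−p). From East: 6p + 5(1−p).
Set equal: 1p = 3(1−p) → p = 3/4.
Probability on East is 1 − 3/4 = 1/4.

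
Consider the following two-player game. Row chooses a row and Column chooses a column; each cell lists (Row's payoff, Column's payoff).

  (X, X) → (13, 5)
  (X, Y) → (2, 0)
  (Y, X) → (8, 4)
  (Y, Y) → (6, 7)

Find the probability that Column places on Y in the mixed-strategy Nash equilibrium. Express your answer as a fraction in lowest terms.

5/9

Column's mix q on X must make Row indifferent between X and Y.
Row's payoff from X: 13q + 2(1−q). From Y: 8q + 6(1−q).
Set equal: 5q = 4(1−q) → q = 4/9.
Probability on Y is 1 − 4/9 = 5/9.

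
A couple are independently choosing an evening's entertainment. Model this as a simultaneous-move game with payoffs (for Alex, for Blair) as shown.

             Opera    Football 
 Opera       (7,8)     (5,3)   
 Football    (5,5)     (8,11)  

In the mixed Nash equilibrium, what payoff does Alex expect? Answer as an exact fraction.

31/5

Blair mixes with probability q on Opera, chosen so Alex is indifferent: 7q + 5(1−q) = 5q + 8(1−q) gives q = 3/5.
Alex's expected payoff (from either row, since indifferent) is 7·3/5 + 5·2/5 = 31/5.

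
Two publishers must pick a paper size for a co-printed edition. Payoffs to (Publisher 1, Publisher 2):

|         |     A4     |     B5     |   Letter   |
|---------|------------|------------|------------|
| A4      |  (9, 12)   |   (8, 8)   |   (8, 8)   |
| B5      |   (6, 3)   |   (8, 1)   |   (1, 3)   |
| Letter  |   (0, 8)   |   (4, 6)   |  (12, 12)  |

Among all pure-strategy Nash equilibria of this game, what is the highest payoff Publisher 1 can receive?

Both A4 is a pure NE (Publisher 1: 9 ≥ 6; Publisher 2: 12 ≥ 8). Publisher 1 gets 9.
Both Letter is a pure NE (Publisher 1: 12 ≥ 8; Publisher 2: 12 ≥ 8). Publisher 1 gets 12.
Every other cell has a profitable deviation for at least one player. Highest of {9, 12} is 12.

12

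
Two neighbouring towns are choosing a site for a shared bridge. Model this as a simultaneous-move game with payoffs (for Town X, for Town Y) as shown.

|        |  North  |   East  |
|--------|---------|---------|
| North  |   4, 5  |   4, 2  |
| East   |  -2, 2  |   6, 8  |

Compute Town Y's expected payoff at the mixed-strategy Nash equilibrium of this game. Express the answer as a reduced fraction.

4

Town X mixes with probability p on North, chosen so Town Y is indifferent: 5p + 2(1−p) = 2p + 8(1−p) gives p = 2/3.
Town Y's expected payoff is 5·2/3 + 2·1/3 = 4.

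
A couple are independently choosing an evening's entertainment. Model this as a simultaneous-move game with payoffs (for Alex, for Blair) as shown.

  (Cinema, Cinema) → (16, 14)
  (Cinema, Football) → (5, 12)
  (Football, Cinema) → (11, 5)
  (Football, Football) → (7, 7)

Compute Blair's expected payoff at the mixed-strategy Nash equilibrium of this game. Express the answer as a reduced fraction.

Alex mixes with probability p on Cinema, chosen so Blair is indifferent: 14p + 5(1−p) = 12p + 7(1−p) gives p = 1/2.
Blair's expected payoff is 14·1/2 + 5·1/2 = 19/2.

19/2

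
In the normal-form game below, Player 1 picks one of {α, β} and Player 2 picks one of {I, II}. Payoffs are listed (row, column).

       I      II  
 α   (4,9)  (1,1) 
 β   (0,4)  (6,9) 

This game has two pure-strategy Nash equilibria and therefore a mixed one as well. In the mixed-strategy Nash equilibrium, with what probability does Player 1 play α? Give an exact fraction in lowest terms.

5/13

Player 1's mix p on α must make Player 2 indifferent between I and II.
Player 2's payoff from I: 9p + 4(1−p). From II: 1p + 9(1−p).
Set equal: 8p = 5(1−p) → p = 5/13.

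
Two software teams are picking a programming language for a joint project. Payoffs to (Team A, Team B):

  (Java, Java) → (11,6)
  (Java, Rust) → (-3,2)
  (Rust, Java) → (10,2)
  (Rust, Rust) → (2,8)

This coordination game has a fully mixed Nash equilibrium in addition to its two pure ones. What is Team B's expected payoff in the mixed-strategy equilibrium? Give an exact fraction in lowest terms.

Team A mixes with probability p on Java, chosen so Team B is indifferent: 6p + 2(1−p) = 2p + 8(1−p) gives p = 3/5.
Team B's expected payoff is 6·3/5 + 2·2/5 = 22/5.

22/5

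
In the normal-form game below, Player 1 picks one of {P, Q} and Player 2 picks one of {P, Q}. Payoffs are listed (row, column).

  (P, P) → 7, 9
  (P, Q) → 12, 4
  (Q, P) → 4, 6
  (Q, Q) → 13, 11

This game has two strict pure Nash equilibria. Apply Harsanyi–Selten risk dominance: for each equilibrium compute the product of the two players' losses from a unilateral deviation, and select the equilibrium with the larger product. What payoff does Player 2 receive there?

At both P: Player 1 loses 7 − 4 = 3 by deviating; Player 2 loses 9 − 4 = 5. Product = 3·5 = 15.
At both Q: Player 1 loses 13 − 12 = 1 by deviating; Player 2 loses 11 − 6 = 5. Product = 1·5 = 5.
15 > 5, so both P is risk-dominant. Player 2's payoff there is 9.

9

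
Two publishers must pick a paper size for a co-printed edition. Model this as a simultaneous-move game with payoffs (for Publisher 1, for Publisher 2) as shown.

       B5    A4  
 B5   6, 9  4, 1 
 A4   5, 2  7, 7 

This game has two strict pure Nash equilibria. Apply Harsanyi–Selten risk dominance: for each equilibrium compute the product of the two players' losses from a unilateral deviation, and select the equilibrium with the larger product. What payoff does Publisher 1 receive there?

At both B5: Publisher 1 loses 6 − 5 = 1 by deviating; Publisher 2 loses 9 − 1 = 8. Product = 1·8 = 8.
At both A4: Publisher 1 loses 7 − 4 = 3 by deviating; Publisher 2 loses 7 − 2 = 5. Product = 3·5 = 15.
15 > 8, so both A4 is risk-dominant. Publisher 1's payoff there is 7.

7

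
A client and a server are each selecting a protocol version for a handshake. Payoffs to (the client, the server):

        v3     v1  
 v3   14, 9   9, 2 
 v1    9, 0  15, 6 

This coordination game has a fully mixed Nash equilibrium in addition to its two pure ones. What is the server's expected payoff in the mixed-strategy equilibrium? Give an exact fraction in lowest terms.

The client mixes with probability p on v3, chosen so the server is indifferent: 9p + 0(1−p) = 2p + 6(1−p) gives p = 6/13.
The server's expected payoff is 9·6/13 + 0·7/13 = 54/13.

54/13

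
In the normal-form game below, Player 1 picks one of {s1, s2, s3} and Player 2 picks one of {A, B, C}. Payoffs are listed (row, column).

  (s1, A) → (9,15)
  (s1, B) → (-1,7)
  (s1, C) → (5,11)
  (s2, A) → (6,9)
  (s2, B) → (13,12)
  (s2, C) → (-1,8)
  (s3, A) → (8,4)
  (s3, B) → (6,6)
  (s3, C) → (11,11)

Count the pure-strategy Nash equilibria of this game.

3

(s1, A): Player 1 gets 9 (best alternative 8); Player 2 gets 15 (best alternative 11). Neither deviates — NE.
(s2, B): Player 1 gets 13 (best alternative 6); Player 2 gets 12 (best alternative 9). Neither deviates — NE.
(s3, C): Player 1 gets 11 (best alternative 5); Player 2 gets 11 (best alternative 6). Neither deviates — NE.
(s1, C) is not a NE: Player 1 would switch to s3 (11 > 5).
No other cell survives both best-response checks, so there are 3 pure NE.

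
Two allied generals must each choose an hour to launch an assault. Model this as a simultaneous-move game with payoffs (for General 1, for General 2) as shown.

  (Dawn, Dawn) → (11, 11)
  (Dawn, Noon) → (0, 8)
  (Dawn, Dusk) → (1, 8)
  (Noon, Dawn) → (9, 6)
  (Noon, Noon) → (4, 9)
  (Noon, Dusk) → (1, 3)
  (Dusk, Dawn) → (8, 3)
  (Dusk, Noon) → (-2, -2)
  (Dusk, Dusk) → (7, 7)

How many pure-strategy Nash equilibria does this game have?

Both Dawn: General 1 gets 11 (best alternative 9); General 2 gets 11 (best alternative 8). Neither deviates — NE.
Both Noon: General 1 gets 4 (best alternative 0); General 2 gets 9 (best alternative 6). Neither deviates — NE.
Both Dusk: General 1 gets 7 (best alternative 1); General 2 gets 7 (best alternative 3). Neither deviates — NE.
(Dusk, Noon) is not a NE: General 1 would switch to Noon (4 > -2).
No other cell survives both best-response checks, so there are 3 pure NE.

3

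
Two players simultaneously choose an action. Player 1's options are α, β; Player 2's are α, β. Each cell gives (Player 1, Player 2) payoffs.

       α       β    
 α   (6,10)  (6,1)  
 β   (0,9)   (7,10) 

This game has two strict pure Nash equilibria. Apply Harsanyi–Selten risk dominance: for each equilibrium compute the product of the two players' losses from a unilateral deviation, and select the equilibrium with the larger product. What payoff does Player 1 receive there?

At both α: Player 1 loses 6 − 0 = 6 by deviating; Player 2 loses 10 − 1 = 9. Product = 6·9 = 54.
At both β: Player 1 loses 7 − 6 = 1 by deviating; Player 2 loses 10 − 9 = 1. Product = 1·1 = 1.
54 > 1, so both α is risk-dominant. Player 1's payoff there is 6.

6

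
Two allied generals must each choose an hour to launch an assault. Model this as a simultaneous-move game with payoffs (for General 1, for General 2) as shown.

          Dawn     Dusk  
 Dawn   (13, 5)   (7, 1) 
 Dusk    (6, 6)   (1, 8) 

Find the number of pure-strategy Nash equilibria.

1

Both Dawn: General 1 gets 13 (best alternative 6); General 2 gets 5 (best alternative 1). Neither deviates — NE.
Both Dusk is not a NE: General 1 would switch to Dawn (7 > 1).
No other cell survives both best-response checks, so there is 1 pure NE.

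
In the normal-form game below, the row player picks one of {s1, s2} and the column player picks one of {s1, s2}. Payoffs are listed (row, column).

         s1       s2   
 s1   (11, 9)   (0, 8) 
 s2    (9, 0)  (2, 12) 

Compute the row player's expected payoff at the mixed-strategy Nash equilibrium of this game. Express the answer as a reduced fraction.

11/2

The column player mixes with probability q on s1, chosen so the row player is indifferent: 11q + 0(1−q) = 9q + 2(1−q) gives q = 1/2.
The row player's expected payoff (from either row, since indifferent) is 11·1/2 + 0·1/2 = 11/2.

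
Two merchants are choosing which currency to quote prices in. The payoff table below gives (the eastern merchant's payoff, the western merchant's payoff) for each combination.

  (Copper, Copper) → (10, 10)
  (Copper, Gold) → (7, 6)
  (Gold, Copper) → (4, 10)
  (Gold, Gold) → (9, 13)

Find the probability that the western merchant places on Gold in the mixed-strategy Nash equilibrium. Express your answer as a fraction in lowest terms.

3/4

The western merchant's mix q on Copper must make the eastern merchant indifferent between Copper and Gold.
The eastern merchant's payoff from Copper: 10q + 7(1−q). From Gold: 4q + 9(1−q).
Set equal: 6q = 2(1−q) → q = 2/8 = 1/4.
Probability on Gold is 1 − 1/4 = 3/4.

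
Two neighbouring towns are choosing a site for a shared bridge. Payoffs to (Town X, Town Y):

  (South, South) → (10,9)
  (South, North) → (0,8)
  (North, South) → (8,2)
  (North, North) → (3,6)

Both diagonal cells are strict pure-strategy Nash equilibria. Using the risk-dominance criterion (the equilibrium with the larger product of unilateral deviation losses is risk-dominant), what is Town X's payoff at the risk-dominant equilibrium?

At both South: Town X loses 10 − 8 = 2 by deviating; Town Y loses 9 − 8 = 1. Product = 2·1 = 2.
At both North: Town X loses 3 − 0 = 3 by deviating; Town Y loses 6 − 2 = 4. Product = 3·4 = 12.
12 > 2, so both North is risk-dominant. Town X's payoff there is 3.

3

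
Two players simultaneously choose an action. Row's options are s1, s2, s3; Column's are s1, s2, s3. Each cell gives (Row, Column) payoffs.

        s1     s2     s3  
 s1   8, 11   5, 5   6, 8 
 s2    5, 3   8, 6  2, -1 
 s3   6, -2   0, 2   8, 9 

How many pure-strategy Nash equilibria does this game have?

3

Both s1: Row gets 8 (best alternative 6); Column gets 11 (best alternative 8). Neither deviates — NE.
Both s2: Row gets 8 (best alternative 5); Column gets 6 (best alternative 3). Neither deviates — NE.
Both s3: Row gets 8 (best alternative 6); Column gets 9 (best alternative 2). Neither deviates — NE.
(s3, s2) is not a NE: Row would switch to s2 (8 > 0).
No other cell survives both best-response checks, so there are 3 pure NE.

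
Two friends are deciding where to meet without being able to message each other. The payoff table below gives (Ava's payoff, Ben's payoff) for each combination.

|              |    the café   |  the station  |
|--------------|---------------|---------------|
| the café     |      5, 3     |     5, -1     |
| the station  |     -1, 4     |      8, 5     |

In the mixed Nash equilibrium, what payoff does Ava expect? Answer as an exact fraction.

Ben mixes with probability q on the café, chosen so Ava is indifferent: 5q + 5(1−q) = (-1)q + 8(1−q) gives q = 1/3.
Ava's expected payoff (from either row, since indifferent) is 5·1/3 + 5·2/3 = 5.

5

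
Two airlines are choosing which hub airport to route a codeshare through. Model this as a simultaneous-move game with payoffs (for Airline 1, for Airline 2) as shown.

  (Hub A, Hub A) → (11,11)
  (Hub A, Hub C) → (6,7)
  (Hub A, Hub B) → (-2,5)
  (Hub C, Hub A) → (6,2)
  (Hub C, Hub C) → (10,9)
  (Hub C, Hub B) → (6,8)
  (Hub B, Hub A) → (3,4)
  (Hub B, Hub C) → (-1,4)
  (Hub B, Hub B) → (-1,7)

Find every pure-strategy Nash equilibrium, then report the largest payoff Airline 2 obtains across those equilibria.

11

Both Hub A is a pure NE (Airline 1: 11 ≥ 6; Airline 2: 11 ≥ 7). Airline 2 gets 11.
Both Hub C is a pure NE (Airline 1: 10 ≥ 6; Airline 2: 9 ≥ 8). Airline 2 gets 9.
Every other cell has a profitable deviation for at least one player. Highest of {11, 9} is 11.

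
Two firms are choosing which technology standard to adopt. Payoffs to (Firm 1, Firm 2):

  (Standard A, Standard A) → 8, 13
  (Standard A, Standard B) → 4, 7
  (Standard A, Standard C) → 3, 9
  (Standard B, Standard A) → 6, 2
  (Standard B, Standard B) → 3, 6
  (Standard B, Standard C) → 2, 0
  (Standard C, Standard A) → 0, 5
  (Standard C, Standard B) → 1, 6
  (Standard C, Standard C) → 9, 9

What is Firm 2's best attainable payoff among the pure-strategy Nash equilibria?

Both Standard A is a pure NE (Firm 1: 8 ≥ 6; Firm 2: 13 ≥ 9). Firm 2 gets 13.
Both Standard C is a pure NE (Firm 1: 9 ≥ 3; Firm 2: 9 ≥ 6). Firm 2 gets 9.
Every other cell has a profitable deviation for at least one player. Highest of {13, 9} is 13.

13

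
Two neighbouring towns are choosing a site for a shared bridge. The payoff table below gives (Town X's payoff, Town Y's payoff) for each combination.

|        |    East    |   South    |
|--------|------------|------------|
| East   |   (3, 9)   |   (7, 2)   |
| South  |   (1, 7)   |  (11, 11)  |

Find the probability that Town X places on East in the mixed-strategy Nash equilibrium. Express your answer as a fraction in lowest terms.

Town X's mix p on East must make Town Y indifferent between East and South.
Town Y's payoff from East: 9p + 7(1−p). From South: 2p + 11(1−p).
Set equal: 7p = 4(1−p) → p = 4/11.

4/11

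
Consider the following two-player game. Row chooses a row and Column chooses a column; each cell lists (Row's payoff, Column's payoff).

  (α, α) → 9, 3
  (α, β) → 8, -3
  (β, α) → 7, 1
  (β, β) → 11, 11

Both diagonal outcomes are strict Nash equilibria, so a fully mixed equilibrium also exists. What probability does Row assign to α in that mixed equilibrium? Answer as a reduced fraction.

Row's mix p on α must make Column indifferent between α and β.
Column's payoff from α: 3p + 1(1−p). From β: (-3)p + 11(1−p).
Set equal: 6p = 10(1−p) → p = 10/16 = 5/8.

5/8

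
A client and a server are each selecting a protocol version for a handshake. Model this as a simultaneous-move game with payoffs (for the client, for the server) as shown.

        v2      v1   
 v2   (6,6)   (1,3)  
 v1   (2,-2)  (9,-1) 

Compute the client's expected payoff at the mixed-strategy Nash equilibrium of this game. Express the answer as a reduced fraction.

13/3

The server mixes with probability q on v2, chosen so the client is indifferent: 6q + 1(1−q) = 2q + 9(1−q) gives q = 2/3.
The client's expected payoff (from either row, since indifferent) is 6·2/3 + 1·1/3 = 13/3.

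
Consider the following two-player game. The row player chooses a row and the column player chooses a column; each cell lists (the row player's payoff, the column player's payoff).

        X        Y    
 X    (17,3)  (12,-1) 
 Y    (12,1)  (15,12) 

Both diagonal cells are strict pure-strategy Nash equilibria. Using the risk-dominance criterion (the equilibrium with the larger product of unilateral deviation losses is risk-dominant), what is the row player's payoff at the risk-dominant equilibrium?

At both X: the row player loses 17 − 12 = 5 by deviating; the column player loses 3 − (-1) = 4. Product = 5·4 = 20.
At both Y: the row player loses 15 − 12 = 3 by deviating; the column player loses 12 − 1 = 11. Product = 3·11 = 33.
33 > 20, so both Y is risk-dominant. The row player's payoff there is 15.

15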